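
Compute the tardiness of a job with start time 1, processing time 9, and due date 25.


Completion = start + processing = 1 + 9 = 10
Tardiness = max(0, C - d) = max(0, 10 - 25)
= max(0, -15)
= 0


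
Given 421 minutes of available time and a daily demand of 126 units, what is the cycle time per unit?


Cycle time = available time / demand
= 421 / 126
= 3.34 min/unit


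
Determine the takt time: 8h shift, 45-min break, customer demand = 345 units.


Available = 8×60 - 45 = 435 min
Takt time = 435 / 345
= 1.26 min/unit


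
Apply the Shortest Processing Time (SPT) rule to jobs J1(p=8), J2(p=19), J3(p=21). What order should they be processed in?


SPT: sort by shortest processing time
  J1: p=8
  J2: p=19
  J3: p=21
Order: J1 → J2 → J3


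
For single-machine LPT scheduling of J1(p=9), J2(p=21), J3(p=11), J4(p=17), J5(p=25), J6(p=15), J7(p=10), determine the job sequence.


LPT: sort by longest processing time first
  J5: p=25
  J2: p=21
  J4: p=17
  J6: p=15
  J3: p=11
  J7: p=10
  J1: p=9
Order: J5 → J2 → J4 → J6 → J3 → J7 → J1


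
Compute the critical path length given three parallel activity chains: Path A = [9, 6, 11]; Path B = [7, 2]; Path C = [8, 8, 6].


Path A: 9 + 6 + 11 = 26
Path B: 7 + 2 = 9
Path C: 8 + 8 + 6 = 22
Critical path = longest = max(26, 9, 22)
= 26 (Path A)


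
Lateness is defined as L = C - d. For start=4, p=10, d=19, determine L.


Completion = 4 + 10 = 14
Lateness = C - d = 14 - 19
= -5


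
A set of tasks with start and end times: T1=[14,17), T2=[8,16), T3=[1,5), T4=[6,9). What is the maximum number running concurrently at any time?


Check each time point for overlaps:
  t=8: 2 tasks active (T2, T4)
Max concurrent = 2


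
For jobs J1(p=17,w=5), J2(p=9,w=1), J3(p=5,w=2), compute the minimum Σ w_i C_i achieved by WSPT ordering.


WSPT order (by p/w): J3 → J1 → J2
  J3: C=5, w·C=2×5=10
  J1: C=22, w·C=5×22=110
  J2: C=31, w·C=1×31=31
Σ w·C = 151
= 151


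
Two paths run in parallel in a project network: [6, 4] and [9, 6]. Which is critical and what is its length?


Path A: 6 + 4 = 10
Path B: 9 + 6 = 15
Critical path = longest = max(10, 15)
= 15 (Path B)


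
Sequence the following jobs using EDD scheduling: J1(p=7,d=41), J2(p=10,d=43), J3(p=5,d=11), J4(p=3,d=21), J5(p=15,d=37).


EDD: sort by earliest due date
  J3: d=11, p=5
  J4: d=21, p=3
  J5: d=37, p=15
  J1: d=41, p=7
  J2: d=43, p=10
Order: J3 → J4 → J5 → J1 → J2


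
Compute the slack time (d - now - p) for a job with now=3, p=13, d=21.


Slack = due - current_time - processing
= 21 - 3 - 13
= 5


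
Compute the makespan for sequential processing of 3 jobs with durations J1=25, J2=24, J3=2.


Sequential makespan: sum all processing times
= 25 + 24 + 2
= 51 time units


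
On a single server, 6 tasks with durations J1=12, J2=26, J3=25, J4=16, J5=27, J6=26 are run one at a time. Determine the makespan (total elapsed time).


Sequential makespan: sum all processing times
= 12 + 26 + 25 + 16 + 27 + 26
= 132 time units


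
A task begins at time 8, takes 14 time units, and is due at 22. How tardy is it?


Completion = start + processing = 8 + 14 = 22
Tardiness = max(0, C - d) = max(0, 22 - 22)
= max(0, 0)
= 0


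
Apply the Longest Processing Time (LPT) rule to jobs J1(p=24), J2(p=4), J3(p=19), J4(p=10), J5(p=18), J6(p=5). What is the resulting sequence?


LPT: sort by longest processing time first
  J1: p=24
  J3: p=19
  J5: p=18
  J4: p=10
  J6: p=5
  J2: p=4
Order: J1 → J3 → J5 → J4 → J6 → J2


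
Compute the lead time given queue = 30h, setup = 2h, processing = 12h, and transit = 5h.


Lead time = queue + setup + processing + transit
= 30 + 2 + 12 + 5
= 49 hours


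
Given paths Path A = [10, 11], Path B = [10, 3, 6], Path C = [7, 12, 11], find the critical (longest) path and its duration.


Path A: 10 + 11 = 21
Path B: 10 + 3 + 6 = 19
Path C: 7 + 12 + 11 = 30
Critical path = longest = max(21, 19, 30)
= 30 (Path C)


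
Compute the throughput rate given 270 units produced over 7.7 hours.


Throughput = units / time
= 270 / 7.7
= 35.1 units/hour


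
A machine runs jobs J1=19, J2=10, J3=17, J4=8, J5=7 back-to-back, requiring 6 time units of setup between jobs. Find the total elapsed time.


Makespan = Σ processing + (n-1) × setup
= (19 + 10 + 17 + 8 + 7) + (5-1)×6
= 61 + 24
= 85 time units


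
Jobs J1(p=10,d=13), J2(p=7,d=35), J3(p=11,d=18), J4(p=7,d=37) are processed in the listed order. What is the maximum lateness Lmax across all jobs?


Lateness per job (L = C - d):
  J1: C=10, d=13, L=-3
  J2: C=17, d=35, L=-18
  J3: C=28, d=18, L=10
  J4: C=35, d=37, L=-2
Lmax = max(-3, -18, 10, -2)
= 10


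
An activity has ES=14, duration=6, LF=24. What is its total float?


EF = ES + duration = 14 + 6 = 20
LS = LF - duration = 24 - 6 = 18
Total Float = LF - EF = 24 - 20
(or LS - ES = 18 - 14)
= 4


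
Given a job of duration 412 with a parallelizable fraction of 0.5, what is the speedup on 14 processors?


Amdahl's law: T_p = T × ((1-p) + p/N)
= 412 × ((1-0.5) + 0.5/14)
= 412 × (0.50 + 0.0357)
= 412 × 0.5357
= 220.71
Speedup = 412/220.71
= 1.87×


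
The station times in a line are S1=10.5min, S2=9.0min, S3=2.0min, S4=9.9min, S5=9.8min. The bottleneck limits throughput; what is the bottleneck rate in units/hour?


Bottleneck = longest station time
Station times: [10.5, 9.0, 2.0, 9.9, 9.8]
Max = 10.5 min
Rate = 60 / 10.5
= 5.71 units/hour (bottleneck: 10.5min)


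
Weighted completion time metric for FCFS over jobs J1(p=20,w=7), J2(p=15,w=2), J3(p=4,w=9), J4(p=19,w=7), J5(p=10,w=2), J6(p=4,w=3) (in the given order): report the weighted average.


Completion times:
  J1: C=20, w×C=7×20=140
  J2: C=35, w×C=2×35=70
  J3: C=39, w×C=9×39=351
  J4: C=58, w×C=7×58=406
  J5: C=68, w×C=2×68=136
  J6: C=72, w×C=3×72=216
Sum w×C = 1319
Sum w = 30
Weighted avg = 1319/30
= 43.97


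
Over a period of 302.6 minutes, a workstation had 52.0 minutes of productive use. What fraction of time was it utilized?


Utilization = busy / total × 100
= 52.0 / 302.6 × 100
= 17.2%


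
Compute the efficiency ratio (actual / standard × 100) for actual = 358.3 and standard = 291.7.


Efficiency = (actual / standard) × 100
= (358.3 / 291.7) × 100
= 122.8%


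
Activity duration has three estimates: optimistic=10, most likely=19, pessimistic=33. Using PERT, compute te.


te = (o + 4m + p) / 6
= (10 + 4×19 + 33) / 6
= (10 + 76 + 33) / 6
= 119 / 6
= 19.83


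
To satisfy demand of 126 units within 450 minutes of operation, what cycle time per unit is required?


Cycle time = available time / demand
= 450 / 126
= 3.57 min/unit


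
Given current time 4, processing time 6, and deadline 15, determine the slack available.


Slack = due - current_time - processing
= 15 - 4 - 6
= 5


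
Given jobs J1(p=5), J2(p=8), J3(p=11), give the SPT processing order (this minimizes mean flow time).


SPT: sort by shortest processing time
  J1: p=5
  J2: p=8
  J3: p=11
Order: J1 → J2 → J3


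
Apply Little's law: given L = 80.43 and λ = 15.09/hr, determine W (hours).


Little's law: L = λW → W = L / λ
= 80.43 / 15.09
= 5.33 hours


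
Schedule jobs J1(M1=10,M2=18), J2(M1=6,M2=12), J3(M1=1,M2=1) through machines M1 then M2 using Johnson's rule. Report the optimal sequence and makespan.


Johnson's rule:
Group 1 (M1≤M2, sort by M1): ['J3', 'J2', 'J1']
Group 2 (M1>M2, sort desc M2): []
Sequence: J3 → J2 → J1
Makespan calculation:
  J3: M1 done=1, M2 done=2
  J2: M1 done=7, M2 done=19
  J1: M1 done=17, M2 done=37
= Sequence: J3 → J2 → J1, Makespan: 37


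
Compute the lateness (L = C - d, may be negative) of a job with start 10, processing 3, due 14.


Completion = 10 + 3 = 13
Lateness = C - d = 13 - 14
= -1


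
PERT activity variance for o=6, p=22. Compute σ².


σ² = ((p - o) / 6)² = (p - o)² / 36
= (22 - 6)² / 36
= 16² / 36
= 256 / 36
= 7.1111


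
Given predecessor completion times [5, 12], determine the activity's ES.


ES = max of all predecessor completion times
Predecessors: [5, 12]
ES = max(5, 12)
= 12


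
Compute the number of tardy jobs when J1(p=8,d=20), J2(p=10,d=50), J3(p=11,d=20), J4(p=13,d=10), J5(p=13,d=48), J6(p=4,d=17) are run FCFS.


Completion vs due date:
  J1: C=8, d=20 → on time
  J2: C=18, d=50 → on time
  J3: C=29, d=20 → TARDY
  J4: C=42, d=10 → TARDY
  J5: C=55, d=48 → TARDY
  J6: C=59, d=17 → TARDY
Tardy jobs: J3, J4, J5, J6
Count = 4


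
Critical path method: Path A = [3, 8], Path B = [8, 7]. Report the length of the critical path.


Path A: 3 + 8 = 11
Path B: 8 + 7 = 15
Critical path = longest = max(11, 15)
= 15 (Path B)


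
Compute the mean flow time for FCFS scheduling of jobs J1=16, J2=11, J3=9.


Completion times:
  J1: completes at 16
  J2: completes at 27
  J3: completes at 36
Sum = 79
Average = 79/3
= 26.33


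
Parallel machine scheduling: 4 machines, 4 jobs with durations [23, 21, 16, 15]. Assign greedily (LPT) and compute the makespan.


Jobs (LPT sorted): [23, 21, 16, 15]
Machines: 4
  J=23 → Machine 1 (load: 0+23=23)
  J=21 → Machine 2 (load: 0+21=21)
  J=16 → Machine 3 (load: 0+16=16)
  J=15 → Machine 4 (load: 0+15=15)
Machine loads: [23, 21, 16, 15]
Makespan = max = 23 time units


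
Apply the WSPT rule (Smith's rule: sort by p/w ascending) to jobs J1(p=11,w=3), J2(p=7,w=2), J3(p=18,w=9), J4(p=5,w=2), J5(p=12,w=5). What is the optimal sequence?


WSPT (Smith's rule): sort by p/w ascending
  J3: p/w = 18/9 = 2.000
  J5: p/w = 12/5 = 2.400
  J4: p/w = 5/2 = 2.500
  J2: p/w = 7/2 = 3.500
  J1: p/w = 11/3 = 3.667
Order: J3 → J5 → J4 → J2 → J1


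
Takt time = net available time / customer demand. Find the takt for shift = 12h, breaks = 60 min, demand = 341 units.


Available = 12×60 - 60 = 660 min
Takt time = 660 / 341
= 1.94 min/unit


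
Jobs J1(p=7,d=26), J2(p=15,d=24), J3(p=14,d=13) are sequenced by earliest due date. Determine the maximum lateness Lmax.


EDD order: J3 → J2 → J1
Completion and lateness:
  J3: C=14, d=13, L=14-13=1
  J2: C=29, d=24, L=29-24=5
  J1: C=36, d=26, L=36-26=10
Lmax = max(1, 5, 10)
= 10


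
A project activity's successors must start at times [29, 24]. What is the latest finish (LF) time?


LF = min of all successor start times
Successors start at: [29, 24]
LF = min(29, 24)
= 24


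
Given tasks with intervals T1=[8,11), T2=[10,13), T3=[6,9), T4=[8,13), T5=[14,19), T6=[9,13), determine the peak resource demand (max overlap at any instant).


Check each time point for overlaps:
  t=10: 4 tasks active (T1, T2, T4, T6)
Max concurrent = 4


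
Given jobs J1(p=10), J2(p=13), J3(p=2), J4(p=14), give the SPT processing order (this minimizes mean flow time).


SPT: sort by shortest processing time
  J3: p=2
  J1: p=10
  J2: p=13
  J4: p=14
Order: J3 → J1 → J2 → J4


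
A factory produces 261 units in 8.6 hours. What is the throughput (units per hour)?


Throughput = units / time
= 261 / 8.6
= 30.3 units/hour


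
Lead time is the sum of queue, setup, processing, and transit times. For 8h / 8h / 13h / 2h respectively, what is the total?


Lead time = queue + setup + processing + transit
= 8 + 8 + 13 + 2
= 31 hours


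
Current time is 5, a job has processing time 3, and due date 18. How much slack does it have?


Slack = due - current_time - processing
= 18 - 5 - 3
= 10


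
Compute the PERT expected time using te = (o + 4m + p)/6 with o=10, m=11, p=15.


te = (o + 4m + p) / 6
= (10 + 4×11 + 15) / 6
= (10 + 44 + 15) / 6
= 69 / 6
= 11.50


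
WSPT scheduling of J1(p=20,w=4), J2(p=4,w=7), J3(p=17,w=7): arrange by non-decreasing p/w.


WSPT (Smith's rule): sort by p/w ascending
  J2: p/w = 4/7 = 0.571
  J3: p/w = 17/7 = 2.429
  J1: p/w = 20/4 = 5.000
Order: J2 → J3 → J1


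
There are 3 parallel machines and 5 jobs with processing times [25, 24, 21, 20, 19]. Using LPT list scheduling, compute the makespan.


Jobs (LPT sorted): [25, 24, 21, 20, 19]
Machines: 3
  J=25 → Machine 1 (load: 0+25=25)
  J=24 → Machine 2 (load: 0+24=24)
  J=21 → Machine 3 (load: 0+21=21)
  J=20 → Machine 3 (load: 21+20=41)
  J=19 → Machine 2 (load: 24+19=43)
Machine loads: [25, 43, 41]
Makespan = max = 43 time units


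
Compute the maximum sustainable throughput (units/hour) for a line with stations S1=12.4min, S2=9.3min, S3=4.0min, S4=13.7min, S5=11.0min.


Bottleneck = longest station time
Station times: [12.4, 9.3, 4.0, 13.7, 11.0]
Max = 13.7 min
Rate = 60 / 13.7
= 4.38 units/hour (bottleneck: 13.7min)


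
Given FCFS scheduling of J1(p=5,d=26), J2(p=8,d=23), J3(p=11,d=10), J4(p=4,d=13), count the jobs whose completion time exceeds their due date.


Completion vs due date:
  J1: C=5, d=26 → on time
  J2: C=13, d=23 → on time
  J3: C=24, d=10 → TARDY
  J4: C=28, d=13 → TARDY
Tardy jobs: J3, J4
Count = 2


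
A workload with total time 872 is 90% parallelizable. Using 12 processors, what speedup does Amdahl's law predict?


Amdahl's law: T_p = T × ((1-p) + p/N)
= 872 × ((1-0.9) + 0.9/12)
= 872 × (0.10 + 0.0750)
= 872 × 0.1750
= 152.60
Speedup = 872/152.60
= 5.71×


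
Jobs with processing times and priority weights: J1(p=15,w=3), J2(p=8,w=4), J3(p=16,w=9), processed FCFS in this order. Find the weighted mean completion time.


Completion times:
  J1: C=15, w×C=3×15=45
  J2: C=23, w×C=4×23=92
  J3: C=39, w×C=9×39=351
Sum w×C = 488
Sum w = 16
Weighted avg = 488/16
= 30.50


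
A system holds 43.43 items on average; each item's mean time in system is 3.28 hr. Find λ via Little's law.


Little's law: L = λW → λ = L / W
= 43.43 / 3.28
= 13.24 per hour


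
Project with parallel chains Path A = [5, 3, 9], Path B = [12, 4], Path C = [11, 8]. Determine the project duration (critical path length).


Path A: 5 + 3 + 9 = 17
Path B: 12 + 4 = 16
Path C: 11 + 8 = 19
Critical path = longest = max(17, 16, 19)
= 19 (Path C)


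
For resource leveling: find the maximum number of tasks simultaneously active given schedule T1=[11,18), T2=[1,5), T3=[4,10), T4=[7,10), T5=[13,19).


Check each time point for overlaps:
  t=4: 2 tasks active (T2, T3)
Max concurrent = 2


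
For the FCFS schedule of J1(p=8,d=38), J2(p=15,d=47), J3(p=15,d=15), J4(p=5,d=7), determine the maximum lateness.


Lateness per job (L = C - d):
  J1: C=8, d=38, L=-30
  J2: C=23, d=47, L=-24
  J3: C=38, d=15, L=23
  J4: C=43, d=7, L=36
Lmax = max(-30, -24, 23, 36)
= 36


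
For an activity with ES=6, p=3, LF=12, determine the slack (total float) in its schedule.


EF = ES + duration = 6 + 3 = 9
LS = LF - duration = 12 - 3 = 9
Total Float = LF - EF = 12 - 9
(or LS - ES = 9 - 6)
= 3


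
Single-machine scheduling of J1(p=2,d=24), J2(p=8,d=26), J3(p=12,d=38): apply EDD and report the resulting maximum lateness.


EDD order: J1 → J2 → J3
Completion and lateness:
  J1: C=2, d=24, L=2-24=-22
  J2: C=10, d=26, L=10-26=-16
  J3: C=22, d=38, L=22-38=-16
Lmax = max(-22, -16, -16)
= -16


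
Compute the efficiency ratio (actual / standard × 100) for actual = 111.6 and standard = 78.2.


Efficiency = (actual / standard) × 100
= (111.6 / 78.2) × 100
= 142.7%


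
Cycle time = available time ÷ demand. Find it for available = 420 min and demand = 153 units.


Cycle time = available time / demand
= 420 / 153
= 2.75 min/unit


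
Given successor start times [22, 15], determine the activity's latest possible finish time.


LF = min of all successor start times
Successors start at: [22, 15]
LF = min(22, 15)
= 15


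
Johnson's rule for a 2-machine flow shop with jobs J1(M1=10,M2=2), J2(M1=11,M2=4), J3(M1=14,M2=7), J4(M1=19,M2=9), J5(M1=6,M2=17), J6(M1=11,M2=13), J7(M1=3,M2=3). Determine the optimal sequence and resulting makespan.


Johnson's rule:
Group 1 (M1≤M2, sort by M1): ['J7', 'J5', 'J6']
Group 2 (M1>M2, sort desc M2): ['J4', 'J3', 'J2', 'J1']
Sequence: J7 → J5 → J6 → J4 → J3 → J2 → J1
Makespan calculation:
  J7: M1 done=3, M2 done=6
  J5: M1 done=9, M2 done=26
  J6: M1 done=20, M2 done=39
  J4: M1 done=39, M2 done=48
  J3: M1 done=53, M2 done=60
  J2: M1 done=64, M2 done=68
  J1: M1 done=74, M2 done=76
= Sequence: J7 → J5 → J6 → J4 → J3 → J2 → J1, Makespan: 76


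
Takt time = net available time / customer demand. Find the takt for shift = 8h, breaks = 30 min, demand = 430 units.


Available = 8×60 - 30 = 450 min
Takt time = 450 / 430
= 1.05 min/unit


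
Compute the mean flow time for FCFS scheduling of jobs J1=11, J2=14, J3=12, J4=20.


Completion times:
  J1: completes at 11
  J2: completes at 25
  J3: completes at 37
  J4: completes at 57
Sum = 130
Average = 130/4
= 32.50


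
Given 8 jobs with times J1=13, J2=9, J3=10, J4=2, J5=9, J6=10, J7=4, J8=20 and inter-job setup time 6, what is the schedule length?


Makespan = Σ processing + (n-1) × setup
= (13 + 9 + 10 + 2 + 9 + 10 + 4 + 20) + (8-1)×6
= 77 + 42
= 119 time units


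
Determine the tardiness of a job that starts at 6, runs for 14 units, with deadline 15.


Completion = start + processing = 6 + 14 = 20
Tardiness = max(0, C - d) = max(0, 20 - 15)
= max(0, 5)
= 5


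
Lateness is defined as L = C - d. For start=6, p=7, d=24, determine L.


Completion = 6 + 7 = 13
Lateness = C - d = 13 - 24
= -11


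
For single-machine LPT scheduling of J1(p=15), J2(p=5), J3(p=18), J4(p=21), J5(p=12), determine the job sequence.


LPT: sort by longest processing time first
  J4: p=21
  J3: p=18
  J1: p=15
  J5: p=12
  J2: p=5
Order: J4 → J3 → J1 → J5 → J2


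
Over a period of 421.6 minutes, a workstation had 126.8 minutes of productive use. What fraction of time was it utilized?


Utilization = busy / total × 100
= 126.8 / 421.6 × 100
= 30.1%


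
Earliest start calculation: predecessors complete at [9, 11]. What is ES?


ES = max of all predecessor completion times
Predecessors: [9, 11]
ES = max(9, 11)
= 11


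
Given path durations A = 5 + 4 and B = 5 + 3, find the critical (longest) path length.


Path A: 5 + 4 = 9
Path B: 5 + 3 = 8
Critical path = longest = max(9, 8)
= 9 (Path A)


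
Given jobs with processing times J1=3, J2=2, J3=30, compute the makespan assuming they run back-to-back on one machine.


Sequential makespan: sum all processing times
= 3 + 2 + 30
= 35 time units


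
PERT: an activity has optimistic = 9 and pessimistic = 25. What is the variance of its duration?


σ² = ((p - o) / 6)² = (p - o)² / 36
= (25 - 9)² / 36
= 16² / 36
= 256 / 36
= 7.1111


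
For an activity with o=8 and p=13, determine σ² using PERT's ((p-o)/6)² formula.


σ² = ((p - o) / 6)² = (p - o)² / 36
= (13 - 8)² / 36
= 5² / 36
= 25 / 36
= 0.6944


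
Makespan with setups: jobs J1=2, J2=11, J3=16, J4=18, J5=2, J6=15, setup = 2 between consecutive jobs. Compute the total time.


Makespan = Σ processing + (n-1) × setup
= (2 + 11 + 16 + 18 + 2 + 15) + (6-1)×2
= 64 + 10
= 74 time units


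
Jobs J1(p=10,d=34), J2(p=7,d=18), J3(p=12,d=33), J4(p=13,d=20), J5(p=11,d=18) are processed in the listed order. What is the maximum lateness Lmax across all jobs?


Lateness per job (L = C - d):
  J1: C=10, d=34, L=-24
  J2: C=17, d=18, L=-1
  J3: C=29, d=33, L=-4
  J4: C=42, d=20, L=22
  J5: C=53, d=18, L=35
Lmax = max(-24, -1, -4, 22, 35)
= 35


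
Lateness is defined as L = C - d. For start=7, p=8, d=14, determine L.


Completion = 7 + 8 = 15
Lateness = C - d = 15 - 14
= 1


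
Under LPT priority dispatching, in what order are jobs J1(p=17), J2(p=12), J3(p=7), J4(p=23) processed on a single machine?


LPT: sort by longest processing time first
  J4: p=23
  J1: p=17
  J2: p=12
  J3: p=7
Order: J4 → J1 → J2 → J3


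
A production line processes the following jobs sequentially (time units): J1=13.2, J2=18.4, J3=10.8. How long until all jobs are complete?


Sequential makespan: sum all processing times
= 13.2 + 18.4 + 10.8
= 42.4 time units


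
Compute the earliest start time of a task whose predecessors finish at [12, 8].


ES = max of all predecessor completion times
Predecessors: [12, 8]
ES = max(12, 8)
= 12


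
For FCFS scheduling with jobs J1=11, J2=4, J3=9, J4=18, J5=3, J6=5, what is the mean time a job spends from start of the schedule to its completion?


Completion times:
  J1: completes at 11
  J2: completes at 15
  J3: completes at 24
  J4: completes at 42
  J5: completes at 45
  J6: completes at 50
Sum = 187
Average = 187/6
= 31.17


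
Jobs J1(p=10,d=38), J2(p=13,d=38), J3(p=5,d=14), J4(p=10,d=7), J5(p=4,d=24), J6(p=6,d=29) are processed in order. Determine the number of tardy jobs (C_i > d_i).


Completion vs due date:
  J1: C=10, d=38 → on time
  J2: C=23, d=38 → on time
  J3: C=28, d=14 → TARDY
  J4: C=38, d=7 → TARDY
  J5: C=42, d=24 → TARDY
  J6: C=48, d=29 → TARDY
Tardy jobs: J3, J4, J5, J6
Count = 4


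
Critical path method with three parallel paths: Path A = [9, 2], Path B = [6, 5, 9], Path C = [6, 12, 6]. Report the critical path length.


Path A: 9 + 2 = 11
Path B: 6 + 5 + 9 = 20
Path C: 6 + 12 + 6 = 24
Critical path = longest = max(11, 20, 24)
= 24 (Path C)


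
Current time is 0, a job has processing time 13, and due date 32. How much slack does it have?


Slack = due - current_time - processing
= 32 - 0 - 13
= 19


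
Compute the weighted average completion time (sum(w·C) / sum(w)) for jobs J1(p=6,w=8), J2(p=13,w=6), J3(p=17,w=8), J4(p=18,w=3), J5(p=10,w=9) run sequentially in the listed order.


Completion times:
  J1: C=6, w×C=8×6=48
  J2: C=19, w×C=6×19=114
  J3: C=36, w×C=8×36=288
  J4: C=54, w×C=3×54=162
  J5: C=64, w×C=9×64=576
Sum w×C = 1188
Sum w = 34
Weighted avg = 1188/34
= 34.94


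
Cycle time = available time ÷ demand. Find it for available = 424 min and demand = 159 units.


Cycle time = available time / demand
= 424 / 159
= 2.67 min/unit


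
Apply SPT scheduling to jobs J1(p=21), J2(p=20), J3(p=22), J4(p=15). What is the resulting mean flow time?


SPT order: J4 → J2 → J1 → J3
Completion times:
  J4: C=15
  J2: C=35
  J1: C=56
  J3: C=78
Sum = 184, n = 4
Mean flow = 184/4
= 46.00


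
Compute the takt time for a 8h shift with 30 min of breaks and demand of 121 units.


Available = 8×60 - 30 = 450 min
Takt time = 450 / 121
= 3.72 min/unit


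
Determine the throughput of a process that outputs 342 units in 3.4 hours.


Throughput = units / time
= 342 / 3.4
= 100.6 units/hour


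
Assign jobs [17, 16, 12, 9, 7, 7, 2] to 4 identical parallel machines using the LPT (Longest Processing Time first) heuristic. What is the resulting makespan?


Jobs (LPT sorted): [17, 16, 12, 9, 7, 7, 2]
Machines: 4
  J=17 → Machine 1 (load: 0+17=17)
  J=16 → Machine 2 (load: 0+16=16)
  J=12 → Machine 3 (load: 0+12=12)
  J=9 → Machine 4 (load: 0+9=9)
  J=7 → Machine 4 (load: 9+7=16)
  J=7 → Machine 3 (load: 12+7=19)
  J=2 → Machine 2 (load: 16+2=18)
Machine loads: [17, 18, 19, 16]
Makespan = max = 19 time units


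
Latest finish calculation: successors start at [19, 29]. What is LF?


LF = min of all successor start times
Successors start at: [19, 29]
LF = min(19, 29)
= 19


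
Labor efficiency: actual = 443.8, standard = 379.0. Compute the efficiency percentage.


Efficiency = (actual / standard) × 100
= (443.8 / 379.0) × 100
= 117.1%


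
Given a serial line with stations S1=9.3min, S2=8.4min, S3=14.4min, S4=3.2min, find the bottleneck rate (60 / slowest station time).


Bottleneck = longest station time
Station times: [9.3, 8.4, 14.4, 3.2]
Max = 14.4 min
Rate = 60 / 14.4
= 4.17 units/hour (bottleneck: 14.4min)


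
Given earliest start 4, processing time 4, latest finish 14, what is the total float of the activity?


EF = ES + duration = 4 + 4 = 8
LS = LF - duration = 14 - 4 = 10
Total Float = LF - EF = 14 - 8
(or LS - ES = 10 - 4)
= 6


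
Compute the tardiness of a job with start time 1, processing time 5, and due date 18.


Completion = start + processing = 1 + 5 = 6
Tardiness = max(0, C - d) = max(0, 6 - 18)
= max(0, -12)
= 0


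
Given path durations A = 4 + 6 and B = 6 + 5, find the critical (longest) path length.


Path A: 4 + 6 = 10
Path B: 6 + 5 = 11
Critical path = longest = max(10, 11)
= 11 (Path B)


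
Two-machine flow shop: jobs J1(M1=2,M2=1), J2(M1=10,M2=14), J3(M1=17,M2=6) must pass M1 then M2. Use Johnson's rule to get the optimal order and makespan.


Johnson's rule:
Group 1 (M1≤M2, sort by M1): ['J2']
Group 2 (M1>M2, sort desc M2): ['J3', 'J1']
Sequence: J2 → J3 → J1
Makespan calculation:
  J2: M1 done=10, M2 done=24
  J3: M1 done=27, M2 done=33
  J1: M1 done=29, M2 done=34
= Sequence: J2 → J3 → J1, Makespan: 34


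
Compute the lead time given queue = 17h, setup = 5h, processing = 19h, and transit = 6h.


Lead time = queue + setup + processing + transit
= 17 + 5 + 19 + 6
= 47 hours


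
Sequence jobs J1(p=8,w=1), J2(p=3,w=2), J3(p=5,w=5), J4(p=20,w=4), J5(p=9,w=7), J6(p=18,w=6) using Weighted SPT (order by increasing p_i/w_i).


WSPT (Smith's rule): sort by p/w ascending
  J3: p/w = 5/5 = 1.000
  J5: p/w = 9/7 = 1.286
  J2: p/w = 3/2 = 1.500
  J6: p/w = 18/6 = 3.000
  J4: p/w = 20/4 = 5.000
  J1: p/w = 8/1 = 8.000
Order: J3 → J5 → J2 → J6 → J4 → J1


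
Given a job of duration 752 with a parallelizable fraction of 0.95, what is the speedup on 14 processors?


Amdahl's law: T_p = T × ((1-p) + p/N)
= 752 × ((1-0.95) + 0.95/14)
= 752 × (0.05 + 0.0679)
= 752 × 0.1179
= 88.63
Speedup = 752/88.63
= 8.48×


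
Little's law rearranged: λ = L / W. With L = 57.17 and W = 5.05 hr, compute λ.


Little's law: L = λW → λ = L / W
= 57.17 / 5.05
= 11.32 per hour


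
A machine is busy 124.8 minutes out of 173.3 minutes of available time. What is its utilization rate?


Utilization = busy / total × 100
= 124.8 / 173.3 × 100
= 72.0%


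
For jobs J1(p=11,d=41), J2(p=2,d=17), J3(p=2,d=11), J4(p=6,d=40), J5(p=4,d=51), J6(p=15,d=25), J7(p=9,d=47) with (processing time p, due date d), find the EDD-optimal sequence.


EDD: sort by earliest due date
  J3: d=11, p=2
  J2: d=17, p=2
  J6: d=25, p=15
  J4: d=40, p=6
  J1: d=41, p=11
  J7: d=47, p=9
  J5: d=51, p=4
Order: J3 → J2 → J6 → J4 → J1 → J7 → J5


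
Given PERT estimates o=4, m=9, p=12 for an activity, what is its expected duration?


te = (o + 4m + p) / 6
= (4 + 4×9 + 12) / 6
= (4 + 36 + 12) / 6
= 52 / 6
= 8.67


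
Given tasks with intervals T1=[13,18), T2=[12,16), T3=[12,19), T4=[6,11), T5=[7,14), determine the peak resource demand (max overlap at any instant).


Check each time point for overlaps:
  t=13: 4 tasks active (T1, T2, T3, T5)
Max concurrent = 4


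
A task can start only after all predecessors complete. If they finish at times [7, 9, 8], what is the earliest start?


ES = max of all predecessor completion times
Predecessors: [7, 9, 8]
ES = max(7, 9, 8)
= 9


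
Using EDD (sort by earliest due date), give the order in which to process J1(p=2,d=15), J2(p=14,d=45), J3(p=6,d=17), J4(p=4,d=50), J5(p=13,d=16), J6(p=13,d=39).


EDD: sort by earliest due date
  J1: d=15, p=2
  J5: d=16, p=13
  J3: d=17, p=6
  J6: d=39, p=13
  J2: d=45, p=14
  J4: d=50, p=4
Order: J1 → J5 → J3 → J6 → J2 → J4


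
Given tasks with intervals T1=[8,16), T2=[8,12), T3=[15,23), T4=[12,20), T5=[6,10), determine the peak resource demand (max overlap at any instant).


Check each time point for overlaps:
  t=8: 3 tasks active (T1, T2, T5)
Max concurrent = 3


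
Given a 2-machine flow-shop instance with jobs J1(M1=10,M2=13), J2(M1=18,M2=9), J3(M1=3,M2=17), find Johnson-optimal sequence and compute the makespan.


Johnson's rule:
Group 1 (M1≤M2, sort by M1): ['J3', 'J1']
Group 2 (M1>M2, sort desc M2): ['J2']
Sequence: J3 → J1 → J2
Makespan calculation:
  J3: M1 done=3, M2 done=20
  J1: M1 done=13, M2 done=33
  J2: M1 done=31, M2 done=42
= Sequence: J3 → J1 → J2, Makespan: 42


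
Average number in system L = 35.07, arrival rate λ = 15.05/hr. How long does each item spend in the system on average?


Little's law: L = λW → W = L / λ
= 35.07 / 15.05
= 2.33 hours


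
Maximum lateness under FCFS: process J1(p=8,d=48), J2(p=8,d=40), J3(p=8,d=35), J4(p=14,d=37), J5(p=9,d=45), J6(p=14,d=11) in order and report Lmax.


Lateness per job (L = C - d):
  J1: C=8, d=48, L=-40
  J2: C=16, d=40, L=-24
  J3: C=24, d=35, L=-11
  J4: C=38, d=37, L=1
  J5: C=47, d=45, L=2
  J6: C=61, d=11, L=50
Lmax = max(-40, -24, -11, 1, 2, 50)
= 50


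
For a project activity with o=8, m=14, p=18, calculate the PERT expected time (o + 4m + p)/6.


te = (o + 4m + p) / 6
= (8 + 4×14 + 18) / 6
= (8 + 56 + 18) / 6
= 82 / 6
= 13.67


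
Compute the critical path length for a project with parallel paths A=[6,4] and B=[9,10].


Path A: 6 + 4 = 10
Path B: 9 + 10 = 19
Critical path = longest = max(10, 19)
= 19 (Path B)


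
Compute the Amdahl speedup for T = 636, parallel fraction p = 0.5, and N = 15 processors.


Amdahl's law: T_p = T × ((1-p) + p/N)
= 636 × ((1-0.5) + 0.5/15)
= 636 × (0.50 + 0.0333)
= 636 × 0.5333
= 339.20
Speedup = 636/339.20
= 1.88×


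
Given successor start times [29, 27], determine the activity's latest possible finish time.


LF = min of all successor start times
Successors start at: [29, 27]
LF = min(29, 27)
= 27


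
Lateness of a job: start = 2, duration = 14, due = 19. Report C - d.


Completion = 2 + 14 = 16
Lateness = C - d = 16 - 19
= -3


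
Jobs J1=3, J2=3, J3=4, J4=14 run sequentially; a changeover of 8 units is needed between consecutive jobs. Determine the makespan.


Makespan = Σ processing + (n-1) × setup
= (3 + 3 + 4 + 14) + (4-1)×8
= 24 + 24
= 48 time units


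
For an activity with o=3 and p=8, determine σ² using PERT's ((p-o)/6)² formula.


σ² = ((p - o) / 6)² = (p - o)² / 36
= (8 - 3)² / 36
= 5² / 36
= 25 / 36
= 0.6944


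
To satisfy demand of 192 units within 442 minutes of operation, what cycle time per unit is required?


Cycle time = available time / demand
= 442 / 192
= 2.30 min/unit


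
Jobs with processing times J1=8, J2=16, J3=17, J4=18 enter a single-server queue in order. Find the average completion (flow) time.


Completion times:
  J1: completes at 8
  J2: completes at 24
  J3: completes at 41
  J4: completes at 59
Sum = 132
Average = 132/4
= 33.00


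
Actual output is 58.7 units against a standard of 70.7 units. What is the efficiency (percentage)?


Efficiency = (actual / standard) × 100
= (58.7 / 70.7) × 100
= 83.0%


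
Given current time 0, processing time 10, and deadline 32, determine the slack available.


Slack = due - current_time - processing
= 32 - 0 - 10
= 22


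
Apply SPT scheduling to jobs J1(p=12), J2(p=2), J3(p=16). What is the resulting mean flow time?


SPT order: J2 → J1 → J3
Completion times:
  J2: C=2
  J1: C=14
  J3: C=30
Sum = 46, n = 3
Mean flow = 46/3
= 15.33


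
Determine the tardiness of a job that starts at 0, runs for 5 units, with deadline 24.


Completion = start + processing = 0 + 5 = 5
Tardiness = max(0, C - d) = max(0, 5 - 24)
= max(0, -19)
= 0


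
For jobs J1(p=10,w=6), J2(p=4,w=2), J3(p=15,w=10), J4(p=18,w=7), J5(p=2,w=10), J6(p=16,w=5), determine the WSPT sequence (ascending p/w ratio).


WSPT (Smith's rule): sort by p/w ascending
  J5: p/w = 2/10 = 0.200
  J3: p/w = 15/10 = 1.500
  J1: p/w = 10/6 = 1.667
  J2: p/w = 4/2 = 2.000
  J4: p/w = 18/7 = 2.571
  J6: p/w = 16/5 = 3.200
Order: J5 → J3 → J1 → J2 → J4 → J6


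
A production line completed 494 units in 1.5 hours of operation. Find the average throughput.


Throughput = units / time
= 494 / 1.5
= 329.3 units/hour


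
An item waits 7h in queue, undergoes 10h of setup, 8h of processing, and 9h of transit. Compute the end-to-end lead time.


Lead time = queue + setup + processing + transit
= 7 + 10 + 8 + 9
= 34 hours


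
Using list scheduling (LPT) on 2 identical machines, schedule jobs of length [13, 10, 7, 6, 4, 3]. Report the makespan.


Jobs (LPT sorted): [13, 10, 7, 6, 4, 3]
Machines: 2
  J=13 → Machine 1 (load: 0+13=13)
  J=10 → Machine 2 (load: 0+10=10)
  J=7 → Machine 2 (load: 10+7=17)
  J=6 → Machine 1 (load: 13+6=19)
  J=4 → Machine 2 (load: 17+4=21)
  J=3 → Machine 1 (load: 19+3=22)
Machine loads: [22, 21]
Makespan = max = 22 time units


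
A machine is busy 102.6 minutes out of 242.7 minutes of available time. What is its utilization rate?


Utilization = busy / total × 100
= 102.6 / 242.7 × 100
= 42.3%


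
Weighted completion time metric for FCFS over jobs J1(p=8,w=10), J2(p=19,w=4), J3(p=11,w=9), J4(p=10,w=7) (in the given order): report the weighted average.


Completion times:
  J1: C=8, w×C=10×8=80
  J2: C=27, w×C=4×27=108
  J3: C=38, w×C=9×38=342
  J4: C=48, w×C=7×48=336
Sum w×C = 866
Sum w = 30
Weighted avg = 866/30
= 28.87


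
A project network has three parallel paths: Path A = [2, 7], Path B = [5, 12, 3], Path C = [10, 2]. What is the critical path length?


Path A: 2 + 7 = 9
Path B: 5 + 12 + 3 = 20
Path C: 10 + 2 = 12
Critical path = longest = max(9, 20, 12)
= 20 (Path B)


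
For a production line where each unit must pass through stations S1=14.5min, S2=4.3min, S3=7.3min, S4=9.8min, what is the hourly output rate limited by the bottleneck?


Bottleneck = longest station time
Station times: [14.5, 4.3, 7.3, 9.8]
Max = 14.5 min
Rate = 60 / 14.5
= 4.14 units/hour (bottleneck: 14.5min)


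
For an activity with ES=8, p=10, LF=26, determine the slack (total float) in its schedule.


EF = ES + duration = 8 + 10 = 18
LS = LF - duration = 26 - 10 = 16
Total Float = LF - EF = 26 - 18
(or LS - ES = 16 - 8)
= 8


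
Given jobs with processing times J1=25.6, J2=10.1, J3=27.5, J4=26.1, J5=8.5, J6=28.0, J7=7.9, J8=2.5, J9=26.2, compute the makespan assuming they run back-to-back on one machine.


Sequential makespan: sum all processing times
= 25.6 + 10.1 + 27.5 + 26.1 + 8.5 + 28.0 + 7.9 + 2.5 + 26.2
= 162.4 time units


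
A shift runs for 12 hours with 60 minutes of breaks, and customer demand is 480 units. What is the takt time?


Available = 12×60 - 60 = 660 min
Takt time = 660 / 480
= 1.38 min/unit


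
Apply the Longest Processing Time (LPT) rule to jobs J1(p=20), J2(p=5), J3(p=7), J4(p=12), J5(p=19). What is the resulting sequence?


LPT: sort by longest processing time first
  J1: p=20
  J5: p=19
  J4: p=12
  J3: p=7
  J2: p=5
Order: J1 → J5 → J4 → J3 → J2


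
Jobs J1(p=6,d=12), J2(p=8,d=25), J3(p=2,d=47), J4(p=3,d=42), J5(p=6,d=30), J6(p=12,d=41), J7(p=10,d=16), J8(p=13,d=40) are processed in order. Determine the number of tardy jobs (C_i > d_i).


Completion vs due date:
  J1: C=6, d=12 → on time
  J2: C=14, d=25 → on time
  J3: C=16, d=47 → on time
  J4: C=19, d=42 → on time
  J5: C=25, d=30 → on time
  J6: C=37, d=41 → on time
  J7: C=47, d=16 → TARDY
  J8: C=60, d=40 → TARDY
Tardy jobs: J7, J8
Count = 2


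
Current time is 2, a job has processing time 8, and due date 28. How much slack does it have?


Slack = due - current_time - processing
= 28 - 2 - 8
= 18


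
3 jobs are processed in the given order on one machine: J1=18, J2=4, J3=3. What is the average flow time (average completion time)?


Completion times:
  J1: completes at 18
  J2: completes at 22
  J3: completes at 25
Sum = 65
Average = 65/3
= 21.67


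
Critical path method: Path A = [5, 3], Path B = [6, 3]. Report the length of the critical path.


Path A: 5 + 3 = 8
Path B: 6 + 3 = 9
Critical path = longest = max(8, 9)
= 9 (Path B)


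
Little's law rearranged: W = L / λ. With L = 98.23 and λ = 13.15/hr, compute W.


Little's law: L = λW → W = L / λ
= 98.23 / 13.15
= 7.47 hours


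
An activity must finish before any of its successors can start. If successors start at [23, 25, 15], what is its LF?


LF = min of all successor start times
Successors start at: [23, 25, 15]
LF = min(23, 25, 15)
= 15


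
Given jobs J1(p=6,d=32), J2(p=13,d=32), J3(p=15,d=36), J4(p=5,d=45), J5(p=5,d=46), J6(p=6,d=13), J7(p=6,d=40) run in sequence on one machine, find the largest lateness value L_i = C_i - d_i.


Lateness per job (L = C - d):
  J1: C=6, d=32, L=-26
  J2: C=19, d=32, L=-13
  J3: C=34, d=36, L=-2
  J4: C=39, d=45, L=-6
  J5: C=44, d=46, L=-2
  J6: C=50, d=13, L=37
  J7: C=56, d=40, L=16
Lmax = max(-26, -13, -2, -6, -2, 37, 16)
= 37


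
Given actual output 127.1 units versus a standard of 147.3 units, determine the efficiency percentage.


Efficiency = (actual / standard) × 100
= (127.1 / 147.3) × 100
= 86.3%


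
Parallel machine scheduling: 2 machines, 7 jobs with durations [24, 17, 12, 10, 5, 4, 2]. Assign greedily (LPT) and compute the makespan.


Jobs (LPT sorted): [24, 17, 12, 10, 5, 4, 2]
Machines: 2
  J=24 → Machine 1 (load: 0+24=24)
  J=17 → Machine 2 (load: 0+17=17)
  J=12 → Machine 2 (load: 17+12=29)
  J=10 → Machine 1 (load: 24+10=34)
  J=5 → Machine 2 (load: 29+5=34)
  J=4 → Machine 1 (load: 34+4=38)
  J=2 → Machine 2 (load: 34+2=36)
Machine loads: [38, 36]
Makespan = max = 38 time units


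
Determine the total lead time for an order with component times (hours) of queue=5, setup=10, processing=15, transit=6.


Lead time = queue + setup + processing + transit
= 5 + 10 + 15 + 6
= 36 hours


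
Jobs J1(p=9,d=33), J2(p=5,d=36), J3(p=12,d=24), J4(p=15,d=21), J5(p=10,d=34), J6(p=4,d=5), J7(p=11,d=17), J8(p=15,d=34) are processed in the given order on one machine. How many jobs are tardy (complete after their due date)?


Completion vs due date:
  J1: C=9, d=33 → on time
  J2: C=14, d=36 → on time
  J3: C=26, d=24 → TARDY
  J4: C=41, d=21 → TARDY
  J5: C=51, d=34 → TARDY
  J6: C=55, d=5 → TARDY
  J7: C=66, d=17 → TARDY
  J8: C=81, d=34 → TARDY
Tardy jobs: J3, J4, J5, J6, J7, J8
Count = 6


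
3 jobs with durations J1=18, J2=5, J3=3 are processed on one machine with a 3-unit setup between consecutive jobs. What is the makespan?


Makespan = Σ processing + (n-1) × setup
= (18 + 5 + 3) + (3-1)×3
= 26 + 6
= 32 time units


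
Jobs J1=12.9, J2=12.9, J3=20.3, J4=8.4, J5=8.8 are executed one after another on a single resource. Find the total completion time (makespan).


Sequential makespan: sum all processing times
= 12.9 + 12.9 + 20.3 + 8.4 + 8.8
= 63.3 time units


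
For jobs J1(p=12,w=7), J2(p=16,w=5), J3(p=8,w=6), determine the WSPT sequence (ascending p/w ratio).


WSPT (Smith's rule): sort by p/w ascending
  J3: p/w = 8/6 = 1.333
  J1: p/w = 12/7 = 1.714
  J2: p/w = 16/5 = 3.200
Order: J3 → J1 → J2


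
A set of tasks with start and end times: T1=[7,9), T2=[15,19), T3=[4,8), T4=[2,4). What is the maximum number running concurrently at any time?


Check each time point for overlaps:
  t=7: 2 tasks active (T1, T3)
Max concurrent = 2


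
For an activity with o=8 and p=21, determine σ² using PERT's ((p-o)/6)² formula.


σ² = ((p - o) / 6)² = (p - o)² / 36
= (21 - 8)² / 36
= 13² / 36
= 169 / 36
= 4.6944


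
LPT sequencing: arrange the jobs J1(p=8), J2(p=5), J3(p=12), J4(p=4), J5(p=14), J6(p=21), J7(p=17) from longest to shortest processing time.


LPT: sort by longest processing time first
  J6: p=21
  J7: p=17
  J5: p=14
  J3: p=12
  J1: p=8
  J2: p=5
  J4: p=4
Order: J6 → J7 → J5 → J3 → J1 → J2 → J4


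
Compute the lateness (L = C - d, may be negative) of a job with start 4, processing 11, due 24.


Completion = 4 + 11 = 15
Lateness = C - d = 15 - 24
= -9


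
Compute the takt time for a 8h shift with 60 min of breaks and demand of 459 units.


Available = 8×60 - 60 = 420 min
Takt time = 420 / 459
= 0.92 min/unit
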